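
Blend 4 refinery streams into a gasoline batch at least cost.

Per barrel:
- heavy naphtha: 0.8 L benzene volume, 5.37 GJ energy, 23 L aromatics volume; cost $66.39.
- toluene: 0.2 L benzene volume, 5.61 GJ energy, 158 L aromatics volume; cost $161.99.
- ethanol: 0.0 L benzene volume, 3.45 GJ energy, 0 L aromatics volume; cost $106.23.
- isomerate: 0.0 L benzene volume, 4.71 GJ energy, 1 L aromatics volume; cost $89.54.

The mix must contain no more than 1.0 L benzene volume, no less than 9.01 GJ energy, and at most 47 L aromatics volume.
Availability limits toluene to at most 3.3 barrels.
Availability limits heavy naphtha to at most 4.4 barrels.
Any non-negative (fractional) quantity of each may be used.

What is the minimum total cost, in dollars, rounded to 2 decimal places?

$126.66

Treat it as an LP. Let x1 = barrels of heavy naphtha, x2 = barrels of toluene, x3 = barrels of ethanol, x4 = barrels of isomerate.
min 66.39x1 + 161.99x2 + 106.23x3 + 89.54x4 subject to:
  0.8x1 + 0.2x2 ≤ 1   (benzene volume)
  5.37x1 + 5.61x2 + 3.45x3 + 4.71x4 ≥ 9.01   (energy)
  23x1 + 158x2 + 1x4 ≤ 47   (aromatics volume)
  x2 ≤ 3.3
  x1 ≤ 4.4
  x1, x2, x3, x4 ≥ 0.
The optimal basis is {heavy naphtha, isomerate}; toluene, ethanol drop out. Binding constraints: benzene volume and energy.
Solving gives x1 = 1.25, x4 = 0.48779.
Objective = 66.39·1.25 + 89.54·0.48779 = 126.6642.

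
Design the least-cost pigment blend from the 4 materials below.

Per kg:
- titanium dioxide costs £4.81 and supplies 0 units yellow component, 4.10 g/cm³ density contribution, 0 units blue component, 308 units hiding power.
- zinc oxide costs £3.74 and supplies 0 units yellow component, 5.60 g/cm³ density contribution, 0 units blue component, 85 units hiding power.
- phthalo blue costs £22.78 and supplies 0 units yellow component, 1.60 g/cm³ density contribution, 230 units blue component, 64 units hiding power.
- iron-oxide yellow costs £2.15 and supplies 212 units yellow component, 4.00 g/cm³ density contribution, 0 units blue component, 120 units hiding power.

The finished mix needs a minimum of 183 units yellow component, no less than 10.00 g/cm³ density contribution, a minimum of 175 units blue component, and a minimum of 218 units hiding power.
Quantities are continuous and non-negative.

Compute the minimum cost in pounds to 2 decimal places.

Treat it as an LP. Let x1 = kg of titanium dioxide, x2 = kg of zinc oxide, x3 = kg of phthalo blue, x4 = kg of iron-oxide yellow.
min 4.81x1 + 3.74x2 + 22.78x3 + 2.15x4 s.t.:
  212x4 ≥ 183   (yellow component)
  4.1x1 + 5.6x2 + 1.6x3 + 4x4 ≥ 10   (density contribution)
  230x3 ≥ 175   (blue component)
  308x1 + 85x2 + 64x3 + 120x4 ≥ 218   (hiding power)
  x1, x2, x3, x4 ≥ 0.
The optimal basis is {phthalo blue, iron-oxide yellow}; titanium dioxide, zinc oxide drop out. There the density contribution and blue component constraints are tight.
Solving gives x3 = 0.7609, x4 = 2.196.
Hence cost = 22.78·0.7609 + 2.15·2.196 = £22.0547.

£22.05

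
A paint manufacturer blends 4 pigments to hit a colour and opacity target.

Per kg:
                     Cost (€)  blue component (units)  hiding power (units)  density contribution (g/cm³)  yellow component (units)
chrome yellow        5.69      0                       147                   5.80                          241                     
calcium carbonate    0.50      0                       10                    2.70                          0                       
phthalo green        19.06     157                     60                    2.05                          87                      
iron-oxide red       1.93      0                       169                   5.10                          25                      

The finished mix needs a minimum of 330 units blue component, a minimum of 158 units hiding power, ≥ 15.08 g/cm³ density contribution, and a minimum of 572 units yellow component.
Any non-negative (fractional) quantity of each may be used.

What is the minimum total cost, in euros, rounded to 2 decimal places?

Let x1 = kg of chrome yellow, x2 = kg of calcium carbonate, x3 = kg of phthalo green, x4 = kg of iron-oxide red.
min 5.69x1 + 0.5x2 + 19.06x3 + 1.93x4 subject to:
  157x3 ≥ 330   (blue component)
  147x1 + 10x2 + 60x3 + 169x4 ≥ 158   (hiding power)
  5.8x1 + 2.7x2 + 2.05x3 + 5.1x4 ≥ 15.08   (density contribution)
  241x1 + 87x3 + 25x4 ≥ 572   (yellow component)
  x1, x2, x3, x4 ≥ 0.
The optimal basis is {chrome yellow, calcium carbonate, phthalo green}; iron-oxide red drops out. Binding constraints: blue component, density contribution, yellow component.
So chrome yellow = 1.615 kg, calcium carbonate = 0.5208 kg, phthalo green = 2.102 kg.
Objective = 5.69·1.615 + 0.5·0.5208 + 19.06·2.102 = 49.5139.

€49.51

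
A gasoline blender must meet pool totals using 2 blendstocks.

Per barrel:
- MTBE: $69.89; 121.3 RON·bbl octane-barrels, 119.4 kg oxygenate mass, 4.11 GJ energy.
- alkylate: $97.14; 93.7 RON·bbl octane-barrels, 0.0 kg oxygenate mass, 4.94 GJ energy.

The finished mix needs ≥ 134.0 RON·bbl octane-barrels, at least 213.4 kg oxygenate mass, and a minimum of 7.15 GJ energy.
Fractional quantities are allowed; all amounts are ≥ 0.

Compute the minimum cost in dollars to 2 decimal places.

$124.91

Treat it as an LP. Let x1 = barrels of MTBE, x2 = barrels of alkylate.
Minimise 69.89x1 + 97.14x2 with:
  121.3x1 + 93.7x2 ≥ 134   (octane-barrels)
  119.4x1 ≥ 213.4   (oxygenate mass)
  4.11x1 + 4.94x2 ≥ 7.15   (energy)
  x1, x2 ≥ 0.
The minimum-cost mix takes nothing from alkylate — only MTBE. The oxygenate mass requirement is met with equality.
So MTBE = 1.7873 barrels.
Cost = 69.89·1.7873 = 124.9144.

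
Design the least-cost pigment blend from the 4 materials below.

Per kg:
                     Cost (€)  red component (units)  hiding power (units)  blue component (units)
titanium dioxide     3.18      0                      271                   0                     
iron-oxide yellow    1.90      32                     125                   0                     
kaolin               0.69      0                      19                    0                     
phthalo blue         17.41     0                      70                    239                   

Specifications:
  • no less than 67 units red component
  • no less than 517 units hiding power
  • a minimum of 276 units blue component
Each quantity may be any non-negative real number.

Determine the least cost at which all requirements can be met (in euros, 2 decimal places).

€26.13

Set it up as a linear program. Let x1 = kg of titanium dioxide, x2 = kg of iron-oxide yellow, x3 = kg of kaolin, x4 = kg of phthalo blue.
Minimise 3.18x1 + 1.9x2 + 0.69x3 + 17.41x4 with:
  32x2 ≥ 67   (red component)
  271x1 + 125x2 + 19x3 + 70x4 ≥ 517   (hiding power)
  239x4 ≥ 276   (blue component)
  x1, x2, x3, x4 ≥ 0.
The optimal basis is {titanium dioxide, iron-oxide yellow, phthalo blue}; kaolin drops out. There the red component, hiding power, blue component constraints are tight.
Solving gives x1 = 0.6437, x2 = 2.094, x4 = 1.155.
Cost = 3.18·0.6437 + 1.9·2.094 + 17.41·1.155 = 26.1341.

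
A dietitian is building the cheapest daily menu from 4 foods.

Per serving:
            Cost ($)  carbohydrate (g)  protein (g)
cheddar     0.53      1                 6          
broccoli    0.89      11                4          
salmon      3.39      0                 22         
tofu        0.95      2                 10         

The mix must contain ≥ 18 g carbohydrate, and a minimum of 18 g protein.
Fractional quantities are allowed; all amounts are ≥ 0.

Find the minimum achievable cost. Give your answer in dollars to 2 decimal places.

$2.37

Let x1 = servings of cheddar, x2 = servings of broccoli, x3 = servings of salmon, x4 = servings of tofu.
min 0.53x1 + 0.89x2 + 3.39x3 + 0.95x4 with:
  1x1 + 11x2 + 2x4 ≥ 18   (carbohydrate)
  6x1 + 4x2 + 22x3 + 10x4 ≥ 18   (protein)
  x1, x2, x3, x4 ≥ 0.
The optimal basis is {cheddar, broccoli}; salmon, tofu drop out. The carbohydrate and protein requirements are met with equality.
Optimal quantities: cheddar = 2.032 servings, broccoli = 1.452 servings.
Total cost: 0.53·2.032 + 0.89·1.452 = 2.3692.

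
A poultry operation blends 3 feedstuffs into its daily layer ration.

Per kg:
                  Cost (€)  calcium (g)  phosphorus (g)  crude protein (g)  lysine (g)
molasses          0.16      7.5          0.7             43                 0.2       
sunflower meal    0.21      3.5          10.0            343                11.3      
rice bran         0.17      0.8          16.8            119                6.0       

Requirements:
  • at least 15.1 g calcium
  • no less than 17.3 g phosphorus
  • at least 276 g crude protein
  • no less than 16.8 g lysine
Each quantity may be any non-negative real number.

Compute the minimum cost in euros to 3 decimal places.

This is a linear program. Let x1 = kg of molasses, x2 = kg of sunflower meal, x3 = kg of rice bran.
min 0.16x1 + 0.21x2 + 0.17x3 s.t.:
  7.5x1 + 3.5x2 + 0.8x3 ≥ 15.1   (calcium)
  0.7x1 + 10x2 + 16.8x3 ≥ 17.3   (phosphorus)
  43x1 + 343x2 + 119x3 ≥ 276   (crude protein)
  0.2x1 + 11.3x2 + 6x3 ≥ 16.8   (lysine)
  x1, x2, x3 ≥ 0.
The optimal mix uses every input. Binding constraints: calcium, phosphorus, lysine.
So molasses = 1.352 kg, sunflower meal = 1.383 kg, rice bran = 0.1502 kg.
Hence cost = 0.16·1.352 + 0.21·1.383 + 0.17·0.1502 = €0.53228.

€0.532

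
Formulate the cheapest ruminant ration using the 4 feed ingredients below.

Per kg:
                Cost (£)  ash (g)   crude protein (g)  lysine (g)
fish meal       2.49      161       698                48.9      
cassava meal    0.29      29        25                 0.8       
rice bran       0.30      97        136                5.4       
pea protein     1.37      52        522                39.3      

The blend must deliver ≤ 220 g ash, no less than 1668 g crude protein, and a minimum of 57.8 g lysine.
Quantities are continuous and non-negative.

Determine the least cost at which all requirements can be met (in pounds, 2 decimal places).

Let x1 = kg of fish meal, x2 = kg of cassava meal, x3 = kg of rice bran, x4 = kg of pea protein.
Minimize 2.49x1 + 0.29x2 + 0.3x3 + 1.37x4 subject to:
  161x1 + 29x2 + 97x3 + 52x4 ≤ 220   (ash)
  698x1 + 25x2 + 136x3 + 522x4 ≥ 1668   (crude protein)
  48.9x1 + 0.8x2 + 5.4x3 + 39.3x4 ≥ 57.8   (lysine)
  x1, x2, x3, x4 ≥ 0.
The cheapest feasible vertex uses only rice bran, pea protein; fish meal, cassava meal are not used. There the ash and crude protein constraints are tight.
Optimal quantities: rice bran = 0.6451 kg, pea protein = 3.027 kg.
Hence cost = 0.3·0.6451 + 1.37·3.027 = £4.3405.

£4.34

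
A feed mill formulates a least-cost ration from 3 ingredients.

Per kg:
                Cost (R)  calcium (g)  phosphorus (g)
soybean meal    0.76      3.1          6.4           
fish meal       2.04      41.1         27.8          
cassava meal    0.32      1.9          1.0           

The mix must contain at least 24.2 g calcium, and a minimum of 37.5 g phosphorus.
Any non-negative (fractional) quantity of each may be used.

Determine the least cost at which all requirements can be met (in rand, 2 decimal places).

This is a linear program. Let x1 = kg of soybean meal, x2 = kg of fish meal, x3 = kg of cassava meal.
Minimize 0.76x1 + 2.04x2 + 0.32x3 with:
  3.1x1 + 41.1x2 + 1.9x3 ≥ 24.2   (calcium)
  6.4x1 + 27.8x2 + 1x3 ≥ 37.5   (phosphorus)
  x1, x2, x3 ≥ 0.
The minimum-cost mix takes nothing from soybean meal, cassava meal — only fish meal. Binding constraint: phosphorus.
Optimal quantities: fish meal = 1.349 kg.
Objective = 2.04·1.349 = 2.7520.

R2.75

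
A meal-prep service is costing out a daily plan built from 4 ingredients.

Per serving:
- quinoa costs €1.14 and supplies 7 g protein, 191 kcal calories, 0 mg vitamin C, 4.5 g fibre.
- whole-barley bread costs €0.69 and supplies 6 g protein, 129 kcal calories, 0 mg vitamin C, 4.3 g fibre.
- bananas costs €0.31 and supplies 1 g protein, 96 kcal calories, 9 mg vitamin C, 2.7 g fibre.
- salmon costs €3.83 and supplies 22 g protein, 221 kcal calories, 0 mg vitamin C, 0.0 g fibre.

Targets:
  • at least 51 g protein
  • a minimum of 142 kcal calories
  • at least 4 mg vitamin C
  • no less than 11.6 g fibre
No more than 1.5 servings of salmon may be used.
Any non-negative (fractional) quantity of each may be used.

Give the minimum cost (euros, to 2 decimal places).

€5.95

This is a linear program. Let x1 = servings of quinoa, x2 = servings of whole-barley bread, x3 = servings of bananas, x4 = servings of salmon.
Minimize 1.14x1 + 0.69x2 + 0.31x3 + 3.83x4 subject to:
  7x1 + 6x2 + 1x3 + 22x4 ≥ 51   (protein)
  191x1 + 129x2 + 96x3 + 221x4 ≥ 142   (calories)
  9x3 ≥ 4   (vitamin C)
  4.5x1 + 4.3x2 + 2.7x3 ≥ 11.6   (fibre)
  x4 ≤ 1.5
  x1, x2, x3, x4 ≥ 0.
The optimal basis is {whole-barley bread, bananas}; quinoa, salmon drop out. Binding constraints: protein and vitamin C.
Optimal quantities: whole-barley bread = 8.426 servings, bananas = 0.4444 servings.
Objective = 0.69·8.426 + 0.31·0.4444 = 5.9517.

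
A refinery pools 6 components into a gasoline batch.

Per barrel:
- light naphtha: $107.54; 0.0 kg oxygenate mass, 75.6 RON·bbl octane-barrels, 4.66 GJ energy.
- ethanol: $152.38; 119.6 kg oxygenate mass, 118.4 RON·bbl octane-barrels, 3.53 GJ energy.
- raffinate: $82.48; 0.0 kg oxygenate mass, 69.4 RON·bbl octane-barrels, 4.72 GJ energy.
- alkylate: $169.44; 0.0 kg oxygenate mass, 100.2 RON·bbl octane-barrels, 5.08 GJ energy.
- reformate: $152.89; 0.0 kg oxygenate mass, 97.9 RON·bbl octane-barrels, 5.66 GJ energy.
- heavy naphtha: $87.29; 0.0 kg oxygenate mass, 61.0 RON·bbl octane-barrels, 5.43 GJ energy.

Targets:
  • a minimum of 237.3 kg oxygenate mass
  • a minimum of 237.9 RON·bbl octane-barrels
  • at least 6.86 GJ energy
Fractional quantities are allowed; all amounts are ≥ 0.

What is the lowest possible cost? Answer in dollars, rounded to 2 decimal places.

This is a linear program. Let x1 = barrels of light naphtha, x2 = barrels of ethanol, x3 = barrels of raffinate, x4 = barrels of alkylate, x5 = barrels of reformate, x6 = barrels of heavy naphtha.
min 107.54x1 + 152.38x2 + 82.48x3 + 169.44x4 + 152.89x5 + 87.29x6 s.t.:
  119.6x2 ≥ 237.3   (oxygenate mass)
  75.6x1 + 118.4x2 + 69.4x3 + 100.2x4 + 97.9x5 + 61x6 ≥ 237.9   (octane-barrels)
  4.66x1 + 3.53x2 + 4.72x3 + 5.08x4 + 5.66x5 + 5.43x6 ≥ 6.86   (energy)
  x1, x2, x3, x4, x5, x6 ≥ 0.
At the optimum only ethanol, raffinate are positive (light naphtha, alkylate, reformate, heavy naphtha = 0). The oxygenate mass and octane-barrels requirements are met with equality.
Optimal quantities: ethanol = 1.9841 barrels, raffinate = 0.042953 barrels.
Hence cost = 152.38·1.9841 + 82.48·0.042953 = $305.8799.

$305.88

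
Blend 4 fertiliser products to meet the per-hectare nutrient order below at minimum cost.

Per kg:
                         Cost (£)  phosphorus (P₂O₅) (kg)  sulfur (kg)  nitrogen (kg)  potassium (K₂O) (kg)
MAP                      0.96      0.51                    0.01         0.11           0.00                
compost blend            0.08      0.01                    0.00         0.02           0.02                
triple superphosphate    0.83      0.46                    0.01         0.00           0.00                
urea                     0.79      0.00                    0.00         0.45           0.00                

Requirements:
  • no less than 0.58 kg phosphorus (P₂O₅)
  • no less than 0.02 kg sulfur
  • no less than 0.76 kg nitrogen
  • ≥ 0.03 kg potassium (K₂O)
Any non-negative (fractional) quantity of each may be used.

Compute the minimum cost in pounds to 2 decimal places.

£2.94

This is a linear program. Let x1 = kg of MAP, x2 = kg of compost blend, x3 = kg of triple superphosphate, x4 = kg of urea.
Minimize 0.96x1 + 0.08x2 + 0.83x3 + 0.79x4 s.t.:
  0.51x1 + 0.01x2 + 0.46x3 ≥ 0.58   (phosphorus (P₂O₅))
  0.01x1 + 0.01x3 ≥ 0.02   (sulfur)
  0.11x1 + 0.02x2 + 0.45x4 ≥ 0.76   (nitrogen)
  0.02x2 ≥ 0.03   (potassium (K₂O))
  x1, x2, x3, x4 ≥ 0.
The cheapest feasible vertex uses only MAP, compost blend, urea; triple superphosphate is not used. Binding constraints: sulfur, nitrogen, potassium (K₂O).
Solving gives x1 = 2, x2 = 1.5, x4 = 1.133.
Cost = 0.96·2 + 0.08·1.5 + 0.79·1.133 = 2.9351.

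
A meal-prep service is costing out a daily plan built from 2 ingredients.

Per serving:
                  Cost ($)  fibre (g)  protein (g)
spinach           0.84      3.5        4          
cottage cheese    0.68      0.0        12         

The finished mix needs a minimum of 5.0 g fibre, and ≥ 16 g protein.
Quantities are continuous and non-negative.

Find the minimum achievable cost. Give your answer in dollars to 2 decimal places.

$1.78

This is a linear program. Let x1 = servings of spinach, x2 = servings of cottage cheese.
min 0.84x1 + 0.68x2 with:
  3.5x1 ≥ 5   (fibre)
  4x1 + 12x2 ≥ 16   (protein)
  x1, x2 ≥ 0.
Both inputs are positive at the optimum. There the fibre and protein constraints are tight.
Solving gives x1 = 1.429, x2 = 0.8571.
Objective = 0.84·1.429 + 0.68·0.8571 = 1.7832.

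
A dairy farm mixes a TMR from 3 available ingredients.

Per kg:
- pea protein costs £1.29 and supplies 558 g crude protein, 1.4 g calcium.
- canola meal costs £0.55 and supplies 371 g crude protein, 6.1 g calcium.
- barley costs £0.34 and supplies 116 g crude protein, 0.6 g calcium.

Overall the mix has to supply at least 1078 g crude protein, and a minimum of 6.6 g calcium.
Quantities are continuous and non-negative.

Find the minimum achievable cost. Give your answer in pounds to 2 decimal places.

This is a linear program. Let x1 = kg of pea protein, x2 = kg of canola meal, x3 = kg of barley.
Minimize 1.29x1 + 0.55x2 + 0.34x3 subject to:
  558x1 + 371x2 + 116x3 ≥ 1078   (crude protein)
  1.4x1 + 6.1x2 + 0.6x3 ≥ 6.6   (calcium)
  x1, x2, x3 ≥ 0.
At the optimum only canola meal is positive (pea protein, barley = 0). The crude protein requirement is met with equality.
So canola meal = 2.906 kg.
Total cost: 0.55·2.906 = 1.5983.

£1.60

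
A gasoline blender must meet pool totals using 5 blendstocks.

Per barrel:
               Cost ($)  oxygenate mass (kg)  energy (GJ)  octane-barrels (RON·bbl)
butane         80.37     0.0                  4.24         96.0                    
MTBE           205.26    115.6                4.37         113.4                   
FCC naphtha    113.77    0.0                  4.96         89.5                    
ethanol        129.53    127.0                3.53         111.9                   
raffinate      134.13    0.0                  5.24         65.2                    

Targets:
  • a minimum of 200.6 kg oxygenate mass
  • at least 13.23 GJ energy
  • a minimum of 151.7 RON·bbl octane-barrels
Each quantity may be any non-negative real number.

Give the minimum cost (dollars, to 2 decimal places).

Set it up as a linear program. Let x1 = barrels of butane, x2 = barrels of MTBE, x3 = barrels of FCC naphtha, x4 = barrels of ethanol, x5 = barrels of raffinate.
min 80.37x1 + 205.26x2 + 113.77x3 + 129.53x4 + 134.13x5 s.t.:
  115.6x2 + 127x4 ≥ 200.6   (oxygenate mass)
  4.24x1 + 4.37x2 + 4.96x3 + 3.53x4 + 5.24x5 ≥ 13.23   (energy)
  96x1 + 113.4x2 + 89.5x3 + 111.9x4 + 65.2x5 ≥ 151.7   (octane-barrels)
  x1, x2, x3, x4, x5 ≥ 0.
The optimal basis is {butane, ethanol}; MTBE, FCC naphtha, raffinate drop out. Binding constraints: oxygenate mass and energy.
Solving gives x1 = 1.8053, x4 = 1.5795.
Hence cost = 80.37·1.8053 + 129.53·1.5795 = $349.6846.

$349.68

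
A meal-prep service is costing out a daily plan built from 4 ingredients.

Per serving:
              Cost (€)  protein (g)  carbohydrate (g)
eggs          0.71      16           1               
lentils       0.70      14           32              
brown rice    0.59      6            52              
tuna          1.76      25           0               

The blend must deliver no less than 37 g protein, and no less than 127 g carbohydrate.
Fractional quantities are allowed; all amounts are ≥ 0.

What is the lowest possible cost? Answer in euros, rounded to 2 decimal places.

Let x1 = servings of eggs, x2 = servings of lentils, x3 = servings of brown rice, x4 = servings of tuna.
min 0.71x1 + 0.7x2 + 0.59x3 + 1.76x4 s.t.:
  16x1 + 14x2 + 6x3 + 25x4 ≥ 37   (protein)
  1x1 + 32x2 + 52x3 ≥ 127   (carbohydrate)
  x1, x2, x3, x4 ≥ 0.
The optimal basis is {lentils, brown rice}; eggs, tuna drop out. Binding constraints: protein and carbohydrate.
Optimal quantities: lentils = 2.168 servings, brown rice = 1.108 servings.
Cost = 0.7·2.168 + 0.59·1.108 = 2.1713.

€2.17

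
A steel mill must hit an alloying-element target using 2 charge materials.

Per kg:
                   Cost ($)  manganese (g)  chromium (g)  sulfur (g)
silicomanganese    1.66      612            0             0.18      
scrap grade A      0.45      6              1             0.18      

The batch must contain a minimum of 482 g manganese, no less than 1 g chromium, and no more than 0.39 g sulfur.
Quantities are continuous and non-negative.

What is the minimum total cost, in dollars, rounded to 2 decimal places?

Treat it as an LP. Let x1 = kg of silicomanganese, x2 = kg of scrap grade A.
Minimise 1.66x1 + 0.45x2 s.t.:
  612x1 + 6x2 ≥ 482   (manganese)
  1x2 ≥ 1   (chromium)
  0.18x1 + 0.18x2 ≤ 0.39   (sulfur)
  x1, x2 ≥ 0.
Both inputs are positive at the optimum. There the manganese and chromium constraints are tight.
Optimal quantities: silicomanganese = 0.7778 kg, scrap grade A = 1 kg.
Objective = 1.66·0.7778 + 0.45·1 = 1.7411.

$1.74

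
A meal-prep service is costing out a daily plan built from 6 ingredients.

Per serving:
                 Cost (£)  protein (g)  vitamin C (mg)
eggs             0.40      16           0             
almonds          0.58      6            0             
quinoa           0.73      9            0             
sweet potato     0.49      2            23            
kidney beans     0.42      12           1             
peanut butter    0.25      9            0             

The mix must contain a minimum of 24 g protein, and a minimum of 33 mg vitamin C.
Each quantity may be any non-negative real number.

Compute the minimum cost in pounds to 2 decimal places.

£1.23

Let x1 = servings of eggs, x2 = servings of almonds, x3 = servings of quinoa, x4 = servings of sweet potato, x5 = servings of kidney beans, x6 = servings of peanut butter.
min 0.4x1 + 0.58x2 + 0.73x3 + 0.49x4 + 0.42x5 + 0.25x6 with:
  16x1 + 6x2 + 9x3 + 2x4 + 12x5 + 9x6 ≥ 24   (protein)
  23x4 + 1x5 ≥ 33   (vitamin C)
  x1, x2, x3, x4, x5, x6 ≥ 0.
The minimum-cost mix takes nothing from almonds, quinoa, kidney beans, peanut butter — only eggs, sweet potato. Binding constraints: protein and vitamin C.
That vertex is x1 = 1.321, x4 = 1.435.
Cost = 0.4·1.321 + 0.49·1.435 = 1.2316.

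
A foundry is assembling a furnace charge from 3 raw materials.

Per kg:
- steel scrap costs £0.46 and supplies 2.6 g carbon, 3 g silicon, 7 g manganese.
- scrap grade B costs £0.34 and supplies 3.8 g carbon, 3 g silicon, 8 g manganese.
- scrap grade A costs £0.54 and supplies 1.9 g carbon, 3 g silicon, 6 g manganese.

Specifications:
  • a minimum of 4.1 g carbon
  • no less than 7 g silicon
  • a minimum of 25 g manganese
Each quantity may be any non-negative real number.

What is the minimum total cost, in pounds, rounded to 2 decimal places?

£1.06

Set it up as a linear program. Let x1 = kg of steel scrap, x2 = kg of scrap grade B, x3 = kg of scrap grade A.
Minimise 0.46x1 + 0.34x2 + 0.54x3 with:
  2.6x1 + 3.8x2 + 1.9x3 ≥ 4.1   (carbon)
  3x1 + 3x2 + 3x3 ≥ 7   (silicon)
  7x1 + 8x2 + 6x3 ≥ 25   (manganese)
  x1, x2, x3 ≥ 0.
The minimum-cost mix takes nothing from steel scrap, scrap grade A — only scrap grade B. The manganese requirement is met with equality.
Optimal quantities: scrap grade B = 3.125 kg.
Cost = 0.34·3.125 = 1.0625.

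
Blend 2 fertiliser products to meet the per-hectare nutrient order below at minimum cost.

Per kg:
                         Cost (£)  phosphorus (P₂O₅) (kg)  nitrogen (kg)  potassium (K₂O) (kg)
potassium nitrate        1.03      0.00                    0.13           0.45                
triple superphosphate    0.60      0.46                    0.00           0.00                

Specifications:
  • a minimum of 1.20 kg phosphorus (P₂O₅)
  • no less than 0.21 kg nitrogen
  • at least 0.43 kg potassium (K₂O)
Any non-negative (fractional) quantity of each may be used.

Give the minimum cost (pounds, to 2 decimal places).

This is a linear program. Let x1 = kg of potassium nitrate, x2 = kg of triple superphosphate.
min 1.03x1 + 0.6x2 s.t.:
  0.46x2 ≥ 1.2   (phosphorus (P₂O₅))
  0.13x1 ≥ 0.21   (nitrogen)
  0.45x1 ≥ 0.43   (potassium (K₂O))
  x1, x2 ≥ 0.
Both inputs are positive at the optimum. There the phosphorus (P₂O₅) and nitrogen constraints are tight.
So potassium nitrate = 1.615 kg, triple superphosphate = 2.609 kg.
Total cost: 1.03·1.615 + 0.6·2.609 = 3.2289.

£3.23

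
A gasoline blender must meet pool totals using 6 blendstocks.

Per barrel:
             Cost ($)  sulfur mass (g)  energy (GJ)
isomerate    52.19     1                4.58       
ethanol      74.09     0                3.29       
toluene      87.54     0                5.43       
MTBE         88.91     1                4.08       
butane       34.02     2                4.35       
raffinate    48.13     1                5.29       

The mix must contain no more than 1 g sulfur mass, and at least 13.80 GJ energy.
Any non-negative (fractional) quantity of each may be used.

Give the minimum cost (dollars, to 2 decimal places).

Let x1 = barrels of isomerate, x2 = barrels of ethanol, x3 = barrels of toluene, x4 = barrels of MTBE, x5 = barrels of butane, x6 = barrels of raffinate.
min 52.19x1 + 74.09x2 + 87.54x3 + 88.91x4 + 34.02x5 + 48.13x6 s.t.:
  1x1 + 1x4 + 2x5 + 1x6 ≤ 1   (sulfur mass)
  4.58x1 + 3.29x2 + 5.43x3 + 4.08x4 + 4.35x5 + 5.29x6 ≥ 13.8   (energy)
  x1, x2, x3, x4, x5, x6 ≥ 0.
The cheapest feasible vertex uses only toluene, raffinate; isomerate, ethanol, MTBE, butane are not used. Binding constraints: sulfur mass and energy.
Optimal quantities: toluene = 1.5672 barrels, raffinate = 1 barrel.
Objective = 87.54·1.5672 + 48.13·1 = 185.3227.

$185.32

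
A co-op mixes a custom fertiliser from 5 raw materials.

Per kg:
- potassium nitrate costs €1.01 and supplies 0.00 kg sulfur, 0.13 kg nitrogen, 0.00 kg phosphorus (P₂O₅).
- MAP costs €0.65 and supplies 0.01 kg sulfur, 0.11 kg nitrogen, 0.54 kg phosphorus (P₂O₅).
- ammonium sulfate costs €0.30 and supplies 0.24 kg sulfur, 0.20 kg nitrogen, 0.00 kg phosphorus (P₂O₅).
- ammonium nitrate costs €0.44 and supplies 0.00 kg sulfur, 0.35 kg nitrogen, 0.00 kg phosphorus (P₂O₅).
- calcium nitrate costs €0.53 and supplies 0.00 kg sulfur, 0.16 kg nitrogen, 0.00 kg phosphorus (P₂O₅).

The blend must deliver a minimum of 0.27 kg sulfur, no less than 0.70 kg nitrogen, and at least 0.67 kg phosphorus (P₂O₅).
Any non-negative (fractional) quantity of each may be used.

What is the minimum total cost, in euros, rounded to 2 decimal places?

Set it up as a linear program. Let x1 = kg of potassium nitrate, x2 = kg of MAP, x3 = kg of ammonium sulfate, x4 = kg of ammonium nitrate, x5 = kg of calcium nitrate.
Minimise 1.01x1 + 0.65x2 + 0.3x3 + 0.44x4 + 0.53x5 s.t.:
  0.01x2 + 0.24x3 ≥ 0.27   (sulfur)
  0.13x1 + 0.11x2 + 0.2x3 + 0.35x4 + 0.16x5 ≥ 0.7   (nitrogen)
  0.54x2 ≥ 0.67   (phosphorus (P₂O₅))
  x1, x2, x3, x4, x5 ≥ 0.
The cheapest feasible vertex uses only MAP, ammonium sulfate, ammonium nitrate; potassium nitrate, calcium nitrate are not used. There the sulfur, nitrogen, phosphorus (P₂O₅) constraints are tight.
Optimal quantities: MAP = 1.241 kg, ammonium sulfate = 1.073 kg, ammonium nitrate = 0.9967 kg.
Cost = 0.65·1.241 + 0.3·1.073 + 0.44·0.9967 = 1.5671.

€1.57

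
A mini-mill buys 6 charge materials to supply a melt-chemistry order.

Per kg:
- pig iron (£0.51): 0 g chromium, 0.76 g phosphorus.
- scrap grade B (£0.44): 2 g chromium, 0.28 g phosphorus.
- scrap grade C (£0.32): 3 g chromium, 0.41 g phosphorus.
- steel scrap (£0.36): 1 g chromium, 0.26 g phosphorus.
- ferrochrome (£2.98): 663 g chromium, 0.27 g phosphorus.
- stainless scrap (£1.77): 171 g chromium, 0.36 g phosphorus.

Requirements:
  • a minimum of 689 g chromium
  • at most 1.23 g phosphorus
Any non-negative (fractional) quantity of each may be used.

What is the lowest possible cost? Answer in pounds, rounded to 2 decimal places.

£3.10

Let x1 = kg of pig iron, x2 = kg of scrap grade B, x3 = kg of scrap grade C, x4 = kg of steel scrap, x5 = kg of ferrochrome, x6 = kg of stainless scrap.
Minimise 0.51x1 + 0.44x2 + 0.32x3 + 0.36x4 + 2.98x5 + 1.77x6 with:
  2x2 + 3x3 + 1x4 + 663x5 + 171x6 ≥ 689   (chromium)
  0.76x1 + 0.28x2 + 0.41x3 + 0.26x4 + 0.27x5 + 0.36x6 ≤ 1.23   (phosphorus)
  x1, x2, x3, x4, x5, x6 ≥ 0.
The cheapest feasible vertex uses only ferrochrome; pig iron, scrap grade B, scrap grade C, steel scrap, stainless scrap are not used. Binding constraint: chromium.
Optimal quantities: ferrochrome = 1.039 kg.
Hence cost = 2.98·1.039 = £3.0962.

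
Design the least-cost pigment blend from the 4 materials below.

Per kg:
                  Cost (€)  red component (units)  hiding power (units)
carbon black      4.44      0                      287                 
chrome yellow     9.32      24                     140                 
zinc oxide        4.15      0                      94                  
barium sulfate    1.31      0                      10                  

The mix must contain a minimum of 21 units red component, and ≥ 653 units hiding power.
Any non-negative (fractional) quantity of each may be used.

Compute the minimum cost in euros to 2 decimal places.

Let x1 = kg of carbon black, x2 = kg of chrome yellow, x3 = kg of zinc oxide, x4 = kg of barium sulfate.
Minimise 4.44x1 + 9.32x2 + 4.15x3 + 1.31x4 s.t.:
  24x2 ≥ 21   (red component)
  287x1 + 140x2 + 94x3 + 10x4 ≥ 653   (hiding power)
  x1, x2, x3, x4 ≥ 0.
The cheapest feasible vertex uses only carbon black, chrome yellow; zinc oxide, barium sulfate are not used. There the red component and hiding power constraints are tight.
Solving gives x1 = 1.848, x2 = 0.875.
Hence cost = 4.44·1.848 + 9.32·0.875 = €16.3601.

€16.36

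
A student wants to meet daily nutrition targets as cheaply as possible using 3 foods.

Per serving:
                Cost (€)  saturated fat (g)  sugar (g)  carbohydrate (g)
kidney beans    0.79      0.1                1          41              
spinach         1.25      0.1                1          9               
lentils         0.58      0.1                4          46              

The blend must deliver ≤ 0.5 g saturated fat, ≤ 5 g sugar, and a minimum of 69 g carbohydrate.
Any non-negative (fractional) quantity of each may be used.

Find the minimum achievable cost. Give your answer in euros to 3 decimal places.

€0.976

Treat it as an LP. Let x1 = servings of kidney beans, x2 = servings of spinach, x3 = servings of lentils.
min 0.79x1 + 1.25x2 + 0.58x3 subject to:
  0.1x1 + 0.1x2 + 0.1x3 ≤ 0.5   (saturated fat)
  1x1 + 1x2 + 4x3 ≤ 5   (sugar)
  41x1 + 9x2 + 46x3 ≥ 69   (carbohydrate)
  x1, x2, x3 ≥ 0.
The minimum-cost mix takes nothing from spinach — only kidney beans, lentils. Binding constraints: sugar and carbohydrate.
So kidney beans = 0.38983 servings, lentils = 1.1525 servings.
Cost = 0.79·0.38983 + 0.58·1.1525 = 0.97642.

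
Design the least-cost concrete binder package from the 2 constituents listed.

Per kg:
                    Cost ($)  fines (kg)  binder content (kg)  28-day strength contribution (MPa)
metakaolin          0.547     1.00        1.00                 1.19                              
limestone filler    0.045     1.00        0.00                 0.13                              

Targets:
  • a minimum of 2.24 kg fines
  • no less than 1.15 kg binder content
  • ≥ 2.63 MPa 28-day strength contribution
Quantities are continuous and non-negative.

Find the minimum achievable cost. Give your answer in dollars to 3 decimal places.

Let x1 = kg of metakaolin, x2 = kg of limestone filler.
min 0.547x1 + 0.045x2 s.t.:
  1x1 + 1x2 ≥ 2.24   (fines)
  1x1 ≥ 1.15   (binder content)
  1.19x1 + 0.13x2 ≥ 2.63   (28-day strength contribution)
  x1, x2 ≥ 0.
Both inputs are positive at the optimum. There the binder content and 28-day strength contribution constraints are tight.
So metakaolin = 1.15 kg, limestone filler = 9.704 kg.
Cost = 0.547·1.15 + 0.045·9.704 = 1.06573.

$1.066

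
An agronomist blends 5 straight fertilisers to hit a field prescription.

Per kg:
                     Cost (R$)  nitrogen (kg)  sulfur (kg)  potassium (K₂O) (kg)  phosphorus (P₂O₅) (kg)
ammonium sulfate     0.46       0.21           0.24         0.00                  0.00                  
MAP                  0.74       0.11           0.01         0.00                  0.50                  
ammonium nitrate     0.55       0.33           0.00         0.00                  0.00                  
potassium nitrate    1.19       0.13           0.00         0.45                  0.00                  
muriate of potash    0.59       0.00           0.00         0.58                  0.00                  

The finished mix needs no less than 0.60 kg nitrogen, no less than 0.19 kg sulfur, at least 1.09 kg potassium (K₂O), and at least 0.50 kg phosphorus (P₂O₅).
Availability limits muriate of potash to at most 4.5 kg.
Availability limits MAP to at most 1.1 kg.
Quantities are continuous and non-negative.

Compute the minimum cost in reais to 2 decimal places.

This is a linear program. Let x1 = kg of ammonium sulfate, x2 = kg of MAP, x3 = kg of ammonium nitrate, x4 = kg of potassium nitrate, x5 = kg of muriate of potash.
Minimise 0.46x1 + 0.74x2 + 0.55x3 + 1.19x4 + 0.59x5 subject to:
  0.21x1 + 0.11x2 + 0.33x3 + 0.13x4 ≥ 0.6   (nitrogen)
  0.24x1 + 0.01x2 ≥ 0.19   (sulfur)
  0.45x4 + 0.58x5 ≥ 1.09   (potassium (K₂O))
  0.5x2 ≥ 0.5   (phosphorus (P₂O₅))
  x5 ≤ 4.5
  x2 ≤ 1.1
  x1, x2, x3, x4, x5 ≥ 0.
The minimum-cost mix takes nothing from potassium nitrate — only ammonium sulfate, MAP, ammonium nitrate, muriate of potash. There the nitrogen, sulfur, potassium (K₂O), phosphorus (P₂O₅) constraints are tight.
Optimal quantities: ammonium sulfate = 0.75 kg, MAP = 1 kg, ammonium nitrate = 1.008 kg, muriate of potash = 1.879 kg.
Hence cost = 0.46·0.75 + 0.74·1 + 0.55·1.008 + 0.59·1.879 = R$2.7480.

R$2.75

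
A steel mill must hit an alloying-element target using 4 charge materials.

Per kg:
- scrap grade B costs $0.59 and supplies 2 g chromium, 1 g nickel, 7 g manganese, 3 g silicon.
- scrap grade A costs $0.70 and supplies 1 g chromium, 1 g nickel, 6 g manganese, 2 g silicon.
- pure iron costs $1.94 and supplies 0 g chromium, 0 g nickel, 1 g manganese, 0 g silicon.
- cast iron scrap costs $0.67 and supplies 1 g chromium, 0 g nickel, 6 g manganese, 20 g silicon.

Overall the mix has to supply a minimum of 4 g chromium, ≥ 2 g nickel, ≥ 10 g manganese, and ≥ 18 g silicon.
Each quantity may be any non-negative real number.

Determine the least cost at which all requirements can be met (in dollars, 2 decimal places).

Let x1 = kg of scrap grade B, x2 = kg of scrap grade A, x3 = kg of pure iron, x4 = kg of cast iron scrap.
Minimize 0.59x1 + 0.7x2 + 1.94x3 + 0.67x4 subject to:
  2x1 + 1x2 + 1x4 ≥ 4   (chromium)
  1x1 + 1x2 ≥ 2   (nickel)
  7x1 + 6x2 + 1x3 + 6x4 ≥ 10   (manganese)
  3x1 + 2x2 + 20x4 ≥ 18   (silicon)
  x1, x2, x3, x4 ≥ 0.
At the optimum only scrap grade B, cast iron scrap are positive (scrap grade A, pure iron = 0). The nickel and silicon requirements are met with equality.
Solving gives x1 = 2, x4 = 0.6.
Objective = 0.59·2 + 0.67·0.6 = 1.5820.

$1.58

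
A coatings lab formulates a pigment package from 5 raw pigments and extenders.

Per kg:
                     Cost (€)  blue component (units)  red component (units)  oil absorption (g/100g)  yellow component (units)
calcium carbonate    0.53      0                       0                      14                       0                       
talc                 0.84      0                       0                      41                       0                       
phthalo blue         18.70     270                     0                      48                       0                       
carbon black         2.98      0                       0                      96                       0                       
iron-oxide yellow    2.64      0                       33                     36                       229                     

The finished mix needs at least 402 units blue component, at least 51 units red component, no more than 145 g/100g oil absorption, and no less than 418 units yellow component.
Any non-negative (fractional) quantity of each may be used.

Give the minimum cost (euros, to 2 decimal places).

€32.66

Treat it as an LP. Let x1 = kg of calcium carbonate, x2 = kg of talc, x3 = kg of phthalo blue, x4 = kg of carbon black, x5 = kg of iron-oxide yellow.
Minimize 0.53x1 + 0.84x2 + 18.7x3 + 2.98x4 + 2.64x5 subject to:
  270x3 ≥ 402   (blue component)
  33x5 ≥ 51   (red component)
  14x1 + 41x2 + 48x3 + 96x4 + 36x5 ≤ 145   (oil absorption)
  229x5 ≥ 418   (yellow component)
  x1, x2, x3, x4, x5 ≥ 0.
The minimum-cost mix takes nothing from calcium carbonate, talc, carbon black — only phthalo blue, iron-oxide yellow. Binding constraints: blue component and yellow component.
Solving gives x3 = 1.489, x5 = 1.825.
Total cost: 18.7·1.489 + 2.64·1.825 = 32.6623.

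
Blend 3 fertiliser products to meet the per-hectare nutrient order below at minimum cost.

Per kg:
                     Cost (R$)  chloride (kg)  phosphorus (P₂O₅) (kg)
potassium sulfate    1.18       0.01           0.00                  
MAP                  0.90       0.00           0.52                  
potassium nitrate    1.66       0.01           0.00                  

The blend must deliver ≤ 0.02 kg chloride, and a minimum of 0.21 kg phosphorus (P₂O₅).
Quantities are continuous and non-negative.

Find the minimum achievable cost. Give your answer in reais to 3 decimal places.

Let x1 = kg of potassium sulfate, x2 = kg of MAP, x3 = kg of potassium nitrate.
Minimize 1.18x1 + 0.9x2 + 1.66x3 with:
  0.01x1 + 0.01x3 ≤ 0.02   (chloride)
  0.52x2 ≥ 0.21   (phosphorus (P₂O₅))
  x1, x2, x3 ≥ 0.
The cheapest feasible vertex uses only MAP; potassium sulfate, potassium nitrate are not used. Binding constraint: phosphorus (P₂O₅).
That vertex is x2 = 0.4038.
Hence cost = 0.9·0.4038 = R$0.36342.

R$0.363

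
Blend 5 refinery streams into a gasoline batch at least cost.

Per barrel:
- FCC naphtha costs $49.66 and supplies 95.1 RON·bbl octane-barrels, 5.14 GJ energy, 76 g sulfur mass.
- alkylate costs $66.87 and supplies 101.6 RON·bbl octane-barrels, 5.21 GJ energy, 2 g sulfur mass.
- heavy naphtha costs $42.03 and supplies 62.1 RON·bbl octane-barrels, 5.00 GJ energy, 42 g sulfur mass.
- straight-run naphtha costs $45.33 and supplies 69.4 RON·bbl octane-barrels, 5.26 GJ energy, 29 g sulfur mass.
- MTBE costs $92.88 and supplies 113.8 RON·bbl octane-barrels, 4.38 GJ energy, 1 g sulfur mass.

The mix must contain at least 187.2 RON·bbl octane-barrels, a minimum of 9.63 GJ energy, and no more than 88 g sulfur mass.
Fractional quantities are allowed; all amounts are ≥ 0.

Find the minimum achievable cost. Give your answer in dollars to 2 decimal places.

$108.50

This is a linear program. Let x1 = barrels of FCC naphtha, x2 = barrels of alkylate, x3 = barrels of heavy naphtha, x4 = barrels of straight-run naphtha, x5 = barrels of MTBE.
Minimize 49.66x1 + 66.87x2 + 42.03x3 + 45.33x4 + 92.88x5 s.t.:
  95.1x1 + 101.6x2 + 62.1x3 + 69.4x4 + 113.8x5 ≥ 187.2   (octane-barrels)
  5.14x1 + 5.21x2 + 5x3 + 5.26x4 + 4.38x5 ≥ 9.63   (energy)
  76x1 + 2x2 + 42x3 + 29x4 + 1x5 ≤ 88   (sulfur mass)
  x1, x2, x3, x4, x5 ≥ 0.
The cheapest feasible vertex uses only FCC naphtha, alkylate; heavy naphtha, straight-run naphtha, MTBE are not used. There the octane-barrels and sulfur mass constraints are tight.
So FCC naphtha = 1.1374 barrels, alkylate = 0.77786 barrels.
Cost = 49.66·1.1374 + 66.87·0.77786 = 108.4988.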